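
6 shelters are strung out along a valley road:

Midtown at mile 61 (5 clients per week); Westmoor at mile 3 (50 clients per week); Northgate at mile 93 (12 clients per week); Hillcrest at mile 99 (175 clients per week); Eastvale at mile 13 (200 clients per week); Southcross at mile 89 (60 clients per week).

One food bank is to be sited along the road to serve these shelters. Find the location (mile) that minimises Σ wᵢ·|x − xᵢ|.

For a sum of weighted absolute distances on a line, the optimum is the weighted median (not the mean). Total weight W = 502; half-weight = 251.
Sort by position and accumulate weight:
  mile 3 (Westmoor, w=50) → cum 50
  mile 13 (Eastvale, w=200) → cum 250
  mile 61 (Midtown, w=5) → cum 255  ≥ 251 → median here
  mile 89 (Southcross, w=60) → cum 315
  mile 93 (Northgate, w=12) → cum 327
  mile 99 (Hillcrest, w=175) → cum 502
Optimal location: mile 61.

x = 61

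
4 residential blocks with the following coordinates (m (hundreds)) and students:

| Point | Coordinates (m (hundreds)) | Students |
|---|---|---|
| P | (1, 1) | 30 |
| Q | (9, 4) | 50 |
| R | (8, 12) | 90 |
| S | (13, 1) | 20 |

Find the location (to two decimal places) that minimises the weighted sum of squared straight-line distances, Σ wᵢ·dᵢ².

The minimiser of Σwᵢ‖p−pᵢ‖² is the weighted centroid p* = (Σwᵢpᵢ)/(Σwᵢ).
Σwᵢ = 190.
Σwᵢxᵢ = 30·1 + 50·9 + 90·8 + 20·13 = 1460.
Σwᵢyᵢ = 30·1 + 50·4 + 90·12 + 20·1 = 1330.
x* = 1460/190 = 7.68, y* = 1330/190 = 7.00.

(7.68, 7.00)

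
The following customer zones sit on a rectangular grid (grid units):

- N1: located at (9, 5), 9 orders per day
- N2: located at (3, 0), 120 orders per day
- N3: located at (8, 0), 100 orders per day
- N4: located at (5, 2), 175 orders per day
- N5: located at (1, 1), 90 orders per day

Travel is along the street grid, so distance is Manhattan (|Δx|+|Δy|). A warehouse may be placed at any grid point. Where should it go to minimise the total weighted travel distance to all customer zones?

Manhattan distance separates: Σwᵢ(|x−xᵢ|+|y−yᵢ|) = Σwᵢ|x−xᵢ| + Σwᵢ|y−yᵢ|, so x and y are optimised independently as 1-D weighted medians.
Total weight W = 494; half = 247.
x-coordinate, sorted with cumulative weight:
  x=1 (N5, w=90) cum 90
  x=3 (N2, w=120) cum 210
  x=5 (N4, w=175) cum 385  ← median
  x=8 (N3, w=100) cum 485
  x=9 (N1, w=9) cum 494
⇒ x* = 5
y-coordinate, sorted with cumulative weight:
  y=0 (N2, w=120) cum 120
  y=0 (N3, w=100) cum 220
  y=1 (N5, w=90) cum 310  ← median
  y=2 (N4, w=175) cum 485
  y=5 (N1, w=9) cum 494
⇒ y* = 1

(5, 1)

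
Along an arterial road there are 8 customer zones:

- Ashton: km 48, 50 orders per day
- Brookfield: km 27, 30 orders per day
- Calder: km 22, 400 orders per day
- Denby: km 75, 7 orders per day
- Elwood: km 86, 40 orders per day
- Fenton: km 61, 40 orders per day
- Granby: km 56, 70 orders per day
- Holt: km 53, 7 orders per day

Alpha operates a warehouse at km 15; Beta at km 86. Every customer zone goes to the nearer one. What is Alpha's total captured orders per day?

The indifferent point is the midpoint (15+86)/2 = 50.5; customer zones left of it (closer to Alpha at 15) go to Alpha, those right go to Beta.
  Calder at 22 (w=400) → Alpha
  Brookfield at 27 (w=30) → Alpha
  Ashton at 48 (w=50) → Alpha
  Holt at 53 (w=7) → Beta
  Granby at 56 (w=70) → Beta
  Fenton at 61 (w=40) → Beta
  Denby at 75 (w=7) → Beta
  Elwood at 86 (w=40) → Beta
Alpha captures 480; Beta captures 164.

480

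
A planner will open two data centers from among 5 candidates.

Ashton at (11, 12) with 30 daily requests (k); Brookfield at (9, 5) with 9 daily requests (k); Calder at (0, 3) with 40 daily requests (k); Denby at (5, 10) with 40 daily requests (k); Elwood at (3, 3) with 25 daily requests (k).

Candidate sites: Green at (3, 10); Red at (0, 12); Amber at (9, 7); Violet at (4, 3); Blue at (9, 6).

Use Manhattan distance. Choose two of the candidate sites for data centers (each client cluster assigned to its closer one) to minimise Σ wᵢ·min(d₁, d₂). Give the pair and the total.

{Green, Violet}, total 628

Evaluate every pair (each demand assigned to the nearer of the two):
  {Green, Violet}: total = 628
  {Amber, Violet}: total = 693
  {Violet, Blue}: total = 754
  {Red, Violet}: total = 858
  {Green, Amber}: total = 883
  {Green, Blue}: total = 904
  {Green, Red}: total = 1014
  {Red, Blue}: total = 1114
  {Red, Amber}: total = 1118
  {Amber, Blue}: total = 1204
Best pair: {Green, Violet} with total 628.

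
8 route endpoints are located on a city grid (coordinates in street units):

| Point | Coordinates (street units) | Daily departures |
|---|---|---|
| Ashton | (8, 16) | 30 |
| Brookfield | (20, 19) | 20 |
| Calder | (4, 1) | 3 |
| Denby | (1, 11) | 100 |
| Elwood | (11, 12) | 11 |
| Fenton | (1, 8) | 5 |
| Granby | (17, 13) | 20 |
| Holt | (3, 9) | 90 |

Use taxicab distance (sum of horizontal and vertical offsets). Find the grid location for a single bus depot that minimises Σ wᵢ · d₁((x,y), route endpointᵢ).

(3, 11)

Manhattan distance separates: Σwᵢ(|x−xᵢ|+|y−yᵢ|) = Σwᵢ|x−xᵢ| + Σwᵢ|y−yᵢ|, so x and y are optimised independently as 1-D weighted medians.
Total weight W = 279; half = 139.5.
x-coordinate, sorted with cumulative weight:
  x=1 (Denby, w=100) cum 100
  x=1 (Fenton, w=5) cum 105
  x=3 (Holt, w=90) cum 195  ← median
  x=4 (Calder, w=3) cum 198
  x=8 (Ashton, w=30) cum 228
  x=11 (Elwood, w=11) cum 239
  x=17 (Granby, w=20) cum 259
  x=20 (Brookfield, w=20) cum 279
⇒ x* = 3
y-coordinate, sorted with cumulative weight:
  y=1 (Calder, w=3) cum 3
  y=8 (Fenton, w=5) cum 8
  y=9 (Holt, w=90) cum 98
  y=11 (Denby, w=100) cum 198  ← median
  y=12 (Elwood, w=11) cum 209
  y=13 (Granby, w=20) cum 229
  y=16 (Ashton, w=30) cum 259
  y=19 (Brookfield, w=20) cum 279
⇒ y* = 11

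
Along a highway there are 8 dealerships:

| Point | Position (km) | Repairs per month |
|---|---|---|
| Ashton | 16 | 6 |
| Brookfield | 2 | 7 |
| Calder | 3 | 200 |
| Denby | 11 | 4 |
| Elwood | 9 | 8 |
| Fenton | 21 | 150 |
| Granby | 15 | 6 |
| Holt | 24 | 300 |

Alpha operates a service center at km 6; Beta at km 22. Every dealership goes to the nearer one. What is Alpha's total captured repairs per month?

The indifferent point is the midpoint (6+22)/2 = 14; dealerships left of it (closer to Alpha at 6) go to Alpha, those right go to Beta.
  Brookfield at 2 (w=7) → Alpha
  Calder at 3 (w=200) → Alpha
  Elwood at 9 (w=8) → Alpha
  Denby at 11 (w=4) → Alpha
  Granby at 15 (w=6) → Beta
  Ashton at 16 (w=6) → Beta
  Fenton at 21 (w=150) → Beta
  Holt at 24 (w=300) → Beta
Alpha captures 219; Beta captures 462.

219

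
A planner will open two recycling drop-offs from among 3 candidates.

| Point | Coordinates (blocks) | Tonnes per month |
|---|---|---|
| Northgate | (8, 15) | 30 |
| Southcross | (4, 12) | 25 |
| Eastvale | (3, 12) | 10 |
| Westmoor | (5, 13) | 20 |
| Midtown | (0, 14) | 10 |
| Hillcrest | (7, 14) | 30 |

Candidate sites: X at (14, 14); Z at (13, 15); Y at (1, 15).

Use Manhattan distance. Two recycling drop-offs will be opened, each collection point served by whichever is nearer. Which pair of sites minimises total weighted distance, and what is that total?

{Z, Y}, total 700

Evaluate every pair (each demand assigned to the nearer of the two):
  {Z, Y}: total = 700
  {X, Y}: total = 760
  {X, Z}: total = 1130
Best pair: {Z, Y} with total 700.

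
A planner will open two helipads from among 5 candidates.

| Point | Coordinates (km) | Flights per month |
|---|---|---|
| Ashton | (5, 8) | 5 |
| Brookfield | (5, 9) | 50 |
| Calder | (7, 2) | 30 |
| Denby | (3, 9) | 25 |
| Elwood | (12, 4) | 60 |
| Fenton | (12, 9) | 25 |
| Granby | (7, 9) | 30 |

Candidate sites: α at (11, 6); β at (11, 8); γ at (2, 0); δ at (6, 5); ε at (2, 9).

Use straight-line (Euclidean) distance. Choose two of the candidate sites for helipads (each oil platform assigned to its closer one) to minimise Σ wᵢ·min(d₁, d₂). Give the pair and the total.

{α, ε}, total 723.7

Evaluate every pair (each demand assigned to the nearer of the two):
  {α, ε}: total = 723.7
  {α, δ}: total = 778.7
  {β, ε}: total = 813.6
  {β, δ}: total = 848.3
  {δ, ε}: total = 954.6
  {α, β}: total = 998.6
  {β, γ}: total = 1103.7
  {α, γ}: total = 1105.4
  {γ, δ}: total = 1110.8
  {γ, ε}: total = 1398.6
Best pair: {α, ε} with total 723.7.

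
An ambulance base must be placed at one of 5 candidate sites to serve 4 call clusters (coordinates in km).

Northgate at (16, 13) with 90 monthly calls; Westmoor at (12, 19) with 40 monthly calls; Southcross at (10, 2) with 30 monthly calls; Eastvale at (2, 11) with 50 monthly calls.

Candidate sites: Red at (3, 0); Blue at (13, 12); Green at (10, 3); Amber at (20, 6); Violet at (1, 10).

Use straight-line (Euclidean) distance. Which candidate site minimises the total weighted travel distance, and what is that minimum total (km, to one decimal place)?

Blue, total 1432.9 km

Total weighted distance at each candidate:
  Red (3, 0): total = 3266.3
  Blue (13, 12): total = 1432.9
  Green (10, 3): total = 2290.2
  Amber (20, 6): total = 2593.4
  Violet (1, 10): total = 2377.2
Minimum is at Blue with total 1432.9 km.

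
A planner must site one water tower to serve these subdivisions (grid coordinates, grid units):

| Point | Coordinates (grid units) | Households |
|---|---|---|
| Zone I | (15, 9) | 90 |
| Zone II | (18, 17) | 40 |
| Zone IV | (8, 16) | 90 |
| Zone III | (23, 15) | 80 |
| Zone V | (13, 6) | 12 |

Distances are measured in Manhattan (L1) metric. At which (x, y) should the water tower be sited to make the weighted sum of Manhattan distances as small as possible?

Manhattan distance separates: Σwᵢ(|x−xᵢ|+|y−yᵢ|) = Σwᵢ|x−xᵢ| + Σwᵢ|y−yᵢ|, so x and y are optimised independently as 1-D weighted medians.
Total weight W = 312; half = 156.
x-coordinate, sorted with cumulative weight:
  x=8 (Zone IV, w=90) cum 90
  x=13 (Zone V, w=12) cum 102
  x=15 (Zone I, w=90) cum 192  ← median
  x=18 (Zone II, w=40) cum 232
  x=23 (Zone III, w=80) cum 312
⇒ x* = 15
y-coordinate, sorted with cumulative weight:
  y=6 (Zone V, w=12) cum 12
  y=9 (Zone I, w=90) cum 102
  y=15 (Zone III, w=80) cum 182  ← median
  y=16 (Zone IV, w=90) cum 272
  y=17 (Zone II, w=40) cum 312
⇒ y* = 15

(15, 15)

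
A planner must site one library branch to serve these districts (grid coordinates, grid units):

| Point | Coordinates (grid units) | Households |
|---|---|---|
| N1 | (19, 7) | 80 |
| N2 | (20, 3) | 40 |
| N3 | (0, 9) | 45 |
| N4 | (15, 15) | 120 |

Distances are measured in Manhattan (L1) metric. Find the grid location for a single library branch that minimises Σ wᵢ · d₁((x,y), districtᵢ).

Manhattan distance separates: Σwᵢ(|x−xᵢ|+|y−yᵢ|) = Σwᵢ|x−xᵢ| + Σwᵢ|y−yᵢ|, so x and y are optimised independently as 1-D weighted medians.
Total weight W = 285; half = 142.5.
x-coordinate, sorted with cumulative weight:
  x=0 (N3, w=45) cum 45
  x=15 (N4, w=120) cum 165  ← median
  x=19 (N1, w=80) cum 245
  x=20 (N2, w=40) cum 285
⇒ x* = 15
y-coordinate, sorted with cumulative weight:
  y=3 (N2, w=40) cum 40
  y=7 (N1, w=80) cum 120
  y=9 (N3, w=45) cum 165  ← median
  y=15 (N4, w=120) cum 285
⇒ y* = 9

(15, 9)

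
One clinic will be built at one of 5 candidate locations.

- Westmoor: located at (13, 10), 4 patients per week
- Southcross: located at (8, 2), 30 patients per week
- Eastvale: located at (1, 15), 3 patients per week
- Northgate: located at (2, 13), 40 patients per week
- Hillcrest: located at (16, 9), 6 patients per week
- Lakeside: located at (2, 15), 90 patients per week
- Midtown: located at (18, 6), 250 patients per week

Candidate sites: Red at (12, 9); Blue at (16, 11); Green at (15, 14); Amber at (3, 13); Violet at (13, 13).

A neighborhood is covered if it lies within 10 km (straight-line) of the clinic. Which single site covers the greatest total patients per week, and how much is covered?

Coverage radius r = 10 km; a point is covered iff (Δx)²+(Δy)² ≤ 10² = 100.
  Red (12, 9): covers {Westmoor, Southcross, Hillcrest, Midtown} → 290
  Blue (16, 11): covers {Westmoor, Hillcrest, Midtown} → 260
  Green (15, 14): covers {Westmoor, Hillcrest, Midtown} → 260
  Amber (3, 13): covers {Eastvale, Northgate, Lakeside} → 133
  Violet (13, 13): covers {Westmoor, Hillcrest, Midtown} → 260
Maximum coverage at Red: 290 patients per week.

Red, covering 290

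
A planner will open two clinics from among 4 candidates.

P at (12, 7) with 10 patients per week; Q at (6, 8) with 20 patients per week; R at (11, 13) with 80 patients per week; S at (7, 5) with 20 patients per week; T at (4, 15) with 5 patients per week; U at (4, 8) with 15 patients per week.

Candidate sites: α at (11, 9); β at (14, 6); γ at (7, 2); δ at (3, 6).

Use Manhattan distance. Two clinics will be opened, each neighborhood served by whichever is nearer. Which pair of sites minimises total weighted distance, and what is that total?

Evaluate every pair (each demand assigned to the nearer of the two):
  {α, δ}: total = 645
  {α, γ}: total = 715
  {α, β}: total = 815
  {β, δ}: total = 1125
  {β, γ}: total = 1245
  {γ, δ}: total = 1555
Best pair: {α, δ} with total 645.

{α, δ}, total 645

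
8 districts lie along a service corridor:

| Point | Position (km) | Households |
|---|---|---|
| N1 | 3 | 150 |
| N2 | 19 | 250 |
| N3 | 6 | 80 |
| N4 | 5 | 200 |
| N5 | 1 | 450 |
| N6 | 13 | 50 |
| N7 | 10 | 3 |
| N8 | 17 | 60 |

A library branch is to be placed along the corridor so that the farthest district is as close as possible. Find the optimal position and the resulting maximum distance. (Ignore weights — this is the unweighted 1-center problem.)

The 1-center on a line is the midpoint of the two extreme points: leftmost at 1, rightmost at 19.
Optimal location = (1 + 19)/2 = 10; maximum distance = (19 − 1)/2 = 9.

location 10, max distance 9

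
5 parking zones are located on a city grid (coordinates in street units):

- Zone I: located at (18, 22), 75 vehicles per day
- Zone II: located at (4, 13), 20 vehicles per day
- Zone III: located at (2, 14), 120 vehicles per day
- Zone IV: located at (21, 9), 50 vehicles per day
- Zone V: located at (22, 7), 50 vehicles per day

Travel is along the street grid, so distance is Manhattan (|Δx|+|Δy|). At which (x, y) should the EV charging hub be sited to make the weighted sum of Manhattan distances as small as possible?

(18, 14)

Manhattan distance separates: Σwᵢ(|x−xᵢ|+|y−yᵢ|) = Σwᵢ|x−xᵢ| + Σwᵢ|y−yᵢ|, so x and y are optimised independently as 1-D weighted medians.
Total weight W = 315; half = 157.5.
x-coordinate, sorted with cumulative weight:
  x=2 (Zone III, w=120) cum 120
  x=4 (Zone II, w=20) cum 140
  x=18 (Zone I, w=75) cum 215  ← median
  x=21 (Zone IV, w=50) cum 265
  x=22 (Zone V, w=50) cum 315
⇒ x* = 18
y-coordinate, sorted with cumulative weight:
  y=7 (Zone V, w=50) cum 50
  y=9 (Zone IV, w=50) cum 100
  y=13 (Zone II, w=20) cum 120
  y=14 (Zone III, w=120) cum 240  ← median
  y=22 (Zone I, w=75) cum 315
⇒ y* = 14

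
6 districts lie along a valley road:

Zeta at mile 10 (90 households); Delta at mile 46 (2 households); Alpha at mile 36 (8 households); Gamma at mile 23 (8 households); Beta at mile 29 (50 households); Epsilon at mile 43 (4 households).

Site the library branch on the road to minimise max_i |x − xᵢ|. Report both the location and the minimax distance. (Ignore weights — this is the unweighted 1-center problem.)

The 1-center on a line is the midpoint of the two extreme points: leftmost at 10, rightmost at 46.
Optimal location = (10 + 46)/2 = 28; maximum distance = (46 − 10)/2 = 18.

location 28, max distance 18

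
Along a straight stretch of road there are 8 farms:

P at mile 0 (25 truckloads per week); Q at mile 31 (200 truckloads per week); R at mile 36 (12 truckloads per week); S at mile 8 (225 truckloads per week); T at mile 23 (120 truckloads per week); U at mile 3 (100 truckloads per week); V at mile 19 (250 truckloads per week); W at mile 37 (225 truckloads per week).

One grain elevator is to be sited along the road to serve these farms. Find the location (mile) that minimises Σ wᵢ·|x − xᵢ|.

x = 19

For a sum of weighted absolute distances on a line, the optimum is the weighted median (not the mean). Total weight W = 1157; half-weight = 578.5.
Sort by position and accumulate weight:
  mile 0 (P, w=25) → cum 25
  mile 3 (U, w=100) → cum 125
  mile 8 (S, w=225) → cum 350
  mile 19 (V, w=250) → cum 600  ≥ 578.5 → median here
  mile 23 (T, w=120) → cum 720
  mile 31 (Q, w=200) → cum 920
  mile 36 (R, w=12) → cum 932
  mile 37 (W, w=225) → cum 1157
Optimal location: mile 19.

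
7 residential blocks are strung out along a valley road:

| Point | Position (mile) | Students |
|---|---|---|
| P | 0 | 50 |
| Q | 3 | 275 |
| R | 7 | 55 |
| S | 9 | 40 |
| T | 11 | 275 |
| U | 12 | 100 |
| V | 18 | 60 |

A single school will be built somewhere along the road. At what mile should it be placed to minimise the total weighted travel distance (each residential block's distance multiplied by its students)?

For a sum of weighted absolute distances on a line, the optimum is the weighted median (not the mean). Total weight W = 855; half-weight = 427.5.
Sort by position and accumulate weight:
  mile 0 (P, w=50) → cum 50
  mile 3 (Q, w=275) → cum 325
  mile 7 (R, w=55) → cum 380
  mile 9 (S, w=40) → cum 420
  mile 11 (T, w=275) → cum 695  ≥ 427.5 → median here
  mile 12 (U, w=100) → cum 795
  mile 18 (V, w=60) → cum 855
Optimal location: mile 11.

x = 11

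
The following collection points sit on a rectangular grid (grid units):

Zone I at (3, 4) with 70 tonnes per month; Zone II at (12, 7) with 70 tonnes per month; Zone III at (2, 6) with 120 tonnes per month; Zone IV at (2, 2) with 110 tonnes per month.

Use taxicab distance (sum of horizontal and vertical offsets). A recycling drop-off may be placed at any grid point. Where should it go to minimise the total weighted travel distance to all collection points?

Manhattan distance separates: Σwᵢ(|x−xᵢ|+|y−yᵢ|) = Σwᵢ|x−xᵢ| + Σwᵢ|y−yᵢ|, so x and y are optimised independently as 1-D weighted medians.
Total weight W = 370; half = 185.
x-coordinate, sorted with cumulative weight:
  x=2 (Zone III, w=120) cum 120
  x=2 (Zone IV, w=110) cum 230  ← median
  x=3 (Zone I, w=70) cum 300
  x=12 (Zone II, w=70) cum 370
⇒ x* = 2
y-coordinate, sorted with cumulative weight:
  y=2 (Zone IV, w=110) cum 110
  y=4 (Zone I, w=70) cum 180
  y=6 (Zone III, w=120) cum 300  ← median
  y=7 (Zone II, w=70) cum 370
⇒ y* = 6

(2, 6)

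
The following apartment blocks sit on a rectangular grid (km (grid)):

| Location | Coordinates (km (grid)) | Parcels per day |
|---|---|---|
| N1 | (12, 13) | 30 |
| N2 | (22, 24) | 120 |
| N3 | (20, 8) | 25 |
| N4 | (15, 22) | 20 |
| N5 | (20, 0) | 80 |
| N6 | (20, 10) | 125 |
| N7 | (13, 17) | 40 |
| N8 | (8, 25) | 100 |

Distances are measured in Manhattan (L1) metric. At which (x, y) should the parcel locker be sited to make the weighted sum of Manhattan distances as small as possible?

(20, 17)

Manhattan distance separates: Σwᵢ(|x−xᵢ|+|y−yᵢ|) = Σwᵢ|x−xᵢ| + Σwᵢ|y−yᵢ|, so x and y are optimised independently as 1-D weighted medians.
Total weight W = 540; half = 270.
x-coordinate, sorted with cumulative weight:
  x=8 (N8, w=100) cum 100
  x=12 (N1, w=30) cum 130
  x=13 (N7, w=40) cum 170
  x=15 (N4, w=20) cum 190
  x=20 (N3, w=25) cum 215
  x=20 (N5, w=80) cum 295  ← median
  x=20 (N6, w=125) cum 420
  x=22 (N2, w=120) cum 540
⇒ x* = 20
y-coordinate, sorted with cumulative weight:
  y=0 (N5, w=80) cum 80
  y=8 (N3, w=25) cum 105
  y=10 (N6, w=125) cum 230
  y=13 (N1, w=30) cum 260
  y=17 (N7, w=40) cum 300  ← median
  y=22 (N4, w=20) cum 320
  y=24 (N2, w=120) cum 440
  y=25 (N8, w=100) cum 540
⇒ y* = 17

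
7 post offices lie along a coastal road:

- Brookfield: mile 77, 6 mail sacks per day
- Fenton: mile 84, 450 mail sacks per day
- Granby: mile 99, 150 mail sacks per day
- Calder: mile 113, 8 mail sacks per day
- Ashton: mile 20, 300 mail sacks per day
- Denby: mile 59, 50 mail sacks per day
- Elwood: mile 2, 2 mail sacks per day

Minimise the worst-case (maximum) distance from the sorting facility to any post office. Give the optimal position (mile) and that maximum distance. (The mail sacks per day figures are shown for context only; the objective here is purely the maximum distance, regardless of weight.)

The 1-center on a line is the midpoint of the two extreme points: leftmost at 2, rightmost at 113.
Optimal location = (2 + 113)/2 = 57.5; maximum distance = (113 − 2)/2 = 55.5.

location 57.5, max distance 55.5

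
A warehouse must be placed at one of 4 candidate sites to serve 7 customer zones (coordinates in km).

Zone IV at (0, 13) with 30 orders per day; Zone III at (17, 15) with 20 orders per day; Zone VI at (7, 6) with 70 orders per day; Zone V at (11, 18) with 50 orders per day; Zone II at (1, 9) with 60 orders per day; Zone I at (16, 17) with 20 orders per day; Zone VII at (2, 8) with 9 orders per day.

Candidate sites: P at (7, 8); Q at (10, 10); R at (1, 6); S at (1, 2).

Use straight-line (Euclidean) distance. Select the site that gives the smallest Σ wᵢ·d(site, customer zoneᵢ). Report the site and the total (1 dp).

P, total 1845.2 km

Total weighted distance at each candidate:
  P (7, 8): total = 1845.2
  Q (10, 10): total = 2040.3
  R (1, 6): total = 2352.5
  S (1, 2): total = 3090.9
Minimum is at P with total 1845.2 km.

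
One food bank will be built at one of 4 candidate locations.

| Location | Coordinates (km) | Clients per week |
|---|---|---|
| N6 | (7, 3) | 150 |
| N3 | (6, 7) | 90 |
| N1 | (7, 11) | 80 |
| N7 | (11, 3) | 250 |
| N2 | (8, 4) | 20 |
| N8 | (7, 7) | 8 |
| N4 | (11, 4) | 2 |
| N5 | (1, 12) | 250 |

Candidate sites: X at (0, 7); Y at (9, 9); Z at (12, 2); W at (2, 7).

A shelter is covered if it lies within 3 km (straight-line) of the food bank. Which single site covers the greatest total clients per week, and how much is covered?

Z, covering 252

Coverage radius r = 3 km; a point is covered iff (Δx)²+(Δy)² ≤ 3² = 9.
  X (0, 7): covers {none} → 0
  Y (9, 9): covers {N1, N8} → 88
  Z (12, 2): covers {N7, N4} → 252
  W (2, 7): covers {none} → 0
Maximum coverage at Z: 252 clients per week.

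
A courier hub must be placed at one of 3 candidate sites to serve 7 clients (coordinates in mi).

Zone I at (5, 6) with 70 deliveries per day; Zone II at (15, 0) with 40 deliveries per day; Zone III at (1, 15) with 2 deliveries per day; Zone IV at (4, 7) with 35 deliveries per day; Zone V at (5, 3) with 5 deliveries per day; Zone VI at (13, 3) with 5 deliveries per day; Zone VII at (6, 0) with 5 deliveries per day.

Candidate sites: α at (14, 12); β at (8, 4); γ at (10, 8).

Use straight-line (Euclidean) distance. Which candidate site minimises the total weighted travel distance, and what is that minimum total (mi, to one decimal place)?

Total weighted distance at each candidate:
  α (14, 12): total = 1837.9
  β (8, 4): total = 839.6
  γ (10, 8): total = 1099.3
Minimum is at β with total 839.6 mi.

β, total 839.6 mi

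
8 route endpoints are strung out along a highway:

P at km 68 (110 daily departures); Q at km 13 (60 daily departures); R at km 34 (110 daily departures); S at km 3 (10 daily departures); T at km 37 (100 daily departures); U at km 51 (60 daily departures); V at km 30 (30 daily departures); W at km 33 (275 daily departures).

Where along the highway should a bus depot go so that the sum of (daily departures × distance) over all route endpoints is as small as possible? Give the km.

x = 34

For a sum of weighted absolute distances on a line, the optimum is the weighted median (not the mean). Total weight W = 755; half-weight = 377.5.
Sort by position and accumulate weight:
  km 3 (S, w=10) → cum 10
  km 13 (Q, w=60) → cum 70
  km 30 (V, w=30) → cum 100
  km 33 (W, w=275) → cum 375
  km 34 (R, w=110) → cum 485  ≥ 377.5 → median here
  km 37 (T, w=100) → cum 585
  km 51 (U, w=60) → cum 645
  km 68 (P, w=110) → cum 755
Optimal location: km 34.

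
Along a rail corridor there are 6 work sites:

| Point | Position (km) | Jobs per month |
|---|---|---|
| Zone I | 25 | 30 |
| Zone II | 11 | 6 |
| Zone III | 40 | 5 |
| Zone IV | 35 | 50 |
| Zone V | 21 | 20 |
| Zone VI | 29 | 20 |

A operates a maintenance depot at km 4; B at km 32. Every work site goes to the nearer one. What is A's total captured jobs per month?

The indifferent point is the midpoint (4+32)/2 = 18; work sites left of it (closer to A at 4) go to A, those right go to B.
  Zone II at 11 (w=6) → A
  Zone V at 21 (w=20) → B
  Zone I at 25 (w=30) → B
  Zone VI at 29 (w=20) → B
  Zone IV at 35 (w=50) → B
  Zone III at 40 (w=5) → B
A captures 6; B captures 125.

6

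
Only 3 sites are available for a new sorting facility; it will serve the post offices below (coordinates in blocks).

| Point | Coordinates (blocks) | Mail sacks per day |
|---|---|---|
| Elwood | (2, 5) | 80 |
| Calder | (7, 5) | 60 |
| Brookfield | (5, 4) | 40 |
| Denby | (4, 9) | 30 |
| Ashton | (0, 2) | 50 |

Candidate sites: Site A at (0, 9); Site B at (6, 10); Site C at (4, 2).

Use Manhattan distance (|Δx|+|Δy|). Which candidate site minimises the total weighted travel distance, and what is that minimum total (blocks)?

Site C, total 1290 blocks

Total weighted distance at each candidate:
  Site A (0, 9): total = 2010
  Site B (6, 10): total = 2150
  Site C (4, 2): total = 1290
Minimum is at Site C with total 1290 blocks.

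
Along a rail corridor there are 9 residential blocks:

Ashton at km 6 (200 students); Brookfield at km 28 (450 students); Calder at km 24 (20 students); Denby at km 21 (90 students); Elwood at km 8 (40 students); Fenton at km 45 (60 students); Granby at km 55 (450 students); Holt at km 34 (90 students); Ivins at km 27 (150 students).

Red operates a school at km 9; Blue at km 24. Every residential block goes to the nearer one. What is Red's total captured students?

The indifferent point is the midpoint (9+24)/2 = 16.5; residential blocks left of it (closer to Red at 9) go to Red, those right go to Blue.
  Ashton at 6 (w=200) → Red
  Elwood at 8 (w=40) → Red
  Denby at 21 (w=90) → Blue
  Calder at 24 (w=20) → Blue
  Ivins at 27 (w=150) → Blue
  Brookfield at 28 (w=450) → Blue
  Holt at 34 (w=90) → Blue
  Fenton at 45 (w=60) → Blue
  Granby at 55 (w=450) → Blue
Red captures 240; Blue captures 1310.

240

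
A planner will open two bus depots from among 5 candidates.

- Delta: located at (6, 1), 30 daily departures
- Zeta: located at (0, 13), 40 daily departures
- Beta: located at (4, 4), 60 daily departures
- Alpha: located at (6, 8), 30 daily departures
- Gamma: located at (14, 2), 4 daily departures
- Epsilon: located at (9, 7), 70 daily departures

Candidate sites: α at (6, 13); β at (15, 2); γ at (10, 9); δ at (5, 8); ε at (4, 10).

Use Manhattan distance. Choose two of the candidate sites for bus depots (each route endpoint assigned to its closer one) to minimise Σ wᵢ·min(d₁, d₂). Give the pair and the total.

Evaluate every pair (each demand assigned to the nearer of the two):
  {α, δ}: total = 1220
  {γ, δ}: total = 1224
  {δ, ε}: total = 1260
  {β, δ}: total = 1324
  {γ, ε}: total = 1344
  {β, ε}: total = 1624
  {α, γ}: total = 1664
  {α, ε}: total = 1682
  {β, γ}: total = 1884
  {α, β}: total = 1984
Best pair: {α, δ} with total 1220.

{α, δ}, total 1220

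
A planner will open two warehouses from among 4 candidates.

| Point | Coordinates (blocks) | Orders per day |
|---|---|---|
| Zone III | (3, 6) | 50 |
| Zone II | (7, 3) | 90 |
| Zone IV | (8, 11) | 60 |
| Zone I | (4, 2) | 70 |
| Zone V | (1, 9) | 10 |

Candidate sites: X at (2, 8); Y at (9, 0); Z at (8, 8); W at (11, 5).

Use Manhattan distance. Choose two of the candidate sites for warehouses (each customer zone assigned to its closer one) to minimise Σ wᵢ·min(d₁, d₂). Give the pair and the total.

{X, Z}, total 1450

Evaluate every pair (each demand assigned to the nearer of the two):
  {X, Z}: total = 1450
  {Y, Z}: total = 1550
  {X, Y}: total = 1650
  {X, W}: total = 1810
  {Z, W}: total = 1850
  {Y, W}: total = 2070
Best pair: {X, Z} with total 1450.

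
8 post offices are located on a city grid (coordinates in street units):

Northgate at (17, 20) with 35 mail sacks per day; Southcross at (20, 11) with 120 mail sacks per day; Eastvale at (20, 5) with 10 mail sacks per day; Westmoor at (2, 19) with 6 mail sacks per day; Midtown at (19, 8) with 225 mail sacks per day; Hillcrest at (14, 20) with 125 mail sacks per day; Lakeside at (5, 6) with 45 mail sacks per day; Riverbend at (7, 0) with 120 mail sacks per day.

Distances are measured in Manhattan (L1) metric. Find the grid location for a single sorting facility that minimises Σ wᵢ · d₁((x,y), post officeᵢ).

(19, 8)

Manhattan distance separates: Σwᵢ(|x−xᵢ|+|y−yᵢ|) = Σwᵢ|x−xᵢ| + Σwᵢ|y−yᵢ|, so x and y are optimised independently as 1-D weighted medians.
Total weight W = 686; half = 343.
x-coordinate, sorted with cumulative weight:
  x=2 (Westmoor, w=6) cum 6
  x=5 (Lakeside, w=45) cum 51
  x=7 (Riverbend, w=120) cum 171
  x=14 (Hillcrest, w=125) cum 296
  x=17 (Northgate, w=35) cum 331
  x=19 (Midtown, w=225) cum 556  ← median
  x=20 (Southcross, w=120) cum 676
  x=20 (Eastvale, w=10) cum 686
⇒ x* = 19
y-coordinate, sorted with cumulative weight:
  y=0 (Riverbend, w=120) cum 120
  y=5 (Eastvale, w=10) cum 130
  y=6 (Lakeside, w=45) cum 175
  y=8 (Midtown, w=225) cum 400  ← median
  y=11 (Southcross, w=120) cum 520
  y=19 (Westmoor, w=6) cum 526
  y=20 (Northgate, w=35) cum 561
  y=20 (Hillcrest, w=125) cum 686
⇒ y* = 8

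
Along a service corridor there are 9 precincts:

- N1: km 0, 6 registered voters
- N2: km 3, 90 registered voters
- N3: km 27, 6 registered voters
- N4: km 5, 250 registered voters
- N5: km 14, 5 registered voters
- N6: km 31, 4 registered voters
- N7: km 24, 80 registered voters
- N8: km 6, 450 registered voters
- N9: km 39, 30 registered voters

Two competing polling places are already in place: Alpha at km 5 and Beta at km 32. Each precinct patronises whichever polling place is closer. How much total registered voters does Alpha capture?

The indifferent point is the midpoint (5+32)/2 = 18.5; precincts left of it (closer to Alpha at 5) go to Alpha, those right go to Beta.
  N1 at 0 (w=6) → Alpha
  N2 at 3 (w=90) → Alpha
  N4 at 5 (w=250) → Alpha
  N8 at 6 (w=450) → Alpha
  N5 at 14 (w=5) → Alpha
  N7 at 24 (w=80) → Beta
  N3 at 27 (w=6) → Beta
  N6 at 31 (w=4) → Beta
  N9 at 39 (w=30) → Beta
Alpha captures 801; Beta captures 120.

801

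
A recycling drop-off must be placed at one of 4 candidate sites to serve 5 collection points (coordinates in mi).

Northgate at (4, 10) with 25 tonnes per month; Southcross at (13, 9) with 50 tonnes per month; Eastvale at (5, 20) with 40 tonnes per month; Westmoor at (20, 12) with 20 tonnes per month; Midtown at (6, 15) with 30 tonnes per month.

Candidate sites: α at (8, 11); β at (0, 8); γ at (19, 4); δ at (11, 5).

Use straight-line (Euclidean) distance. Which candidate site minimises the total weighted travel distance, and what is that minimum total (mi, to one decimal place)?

Total weighted distance at each candidate:
  α (8, 11): total = 1126.8
  β (0, 8): total = 1968.2
  γ (19, 4): total = 2316.9
  δ (11, 5): total = 1648.3
Minimum is at α with total 1126.8 mi.

α, total 1126.8 mi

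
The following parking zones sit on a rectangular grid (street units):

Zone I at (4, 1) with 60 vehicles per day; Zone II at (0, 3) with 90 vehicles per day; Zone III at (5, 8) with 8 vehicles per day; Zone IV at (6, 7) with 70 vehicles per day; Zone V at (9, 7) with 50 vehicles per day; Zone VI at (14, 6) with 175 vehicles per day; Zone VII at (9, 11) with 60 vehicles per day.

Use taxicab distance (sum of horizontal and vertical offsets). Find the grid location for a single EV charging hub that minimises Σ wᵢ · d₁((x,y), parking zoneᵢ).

(9, 6)

Manhattan distance separates: Σwᵢ(|x−xᵢ|+|y−yᵢ|) = Σwᵢ|x−xᵢ| + Σwᵢ|y−yᵢ|, so x and y are optimised independently as 1-D weighted medians.
Total weight W = 513; half = 256.5.
x-coordinate, sorted with cumulative weight:
  x=0 (Zone II, w=90) cum 90
  x=4 (Zone I, w=60) cum 150
  x=5 (Zone III, w=8) cum 158
  x=6 (Zone IV, w=70) cum 228
  x=9 (Zone V, w=50) cum 278  ← median
  x=9 (Zone VII, w=60) cum 338
  x=14 (Zone VI, w=175) cum 513
⇒ x* = 9
y-coordinate, sorted with cumulative weight:
  y=1 (Zone I, w=60) cum 60
  y=3 (Zone II, w=90) cum 150
  y=6 (Zone VI, w=175) cum 325  ← median
  y=7 (Zone IV, w=70) cum 395
  y=7 (Zone V, w=50) cum 445
  y=8 (Zone III, w=8) cum 453
  y=11 (Zone VII, w=60) cum 513
⇒ y* = 6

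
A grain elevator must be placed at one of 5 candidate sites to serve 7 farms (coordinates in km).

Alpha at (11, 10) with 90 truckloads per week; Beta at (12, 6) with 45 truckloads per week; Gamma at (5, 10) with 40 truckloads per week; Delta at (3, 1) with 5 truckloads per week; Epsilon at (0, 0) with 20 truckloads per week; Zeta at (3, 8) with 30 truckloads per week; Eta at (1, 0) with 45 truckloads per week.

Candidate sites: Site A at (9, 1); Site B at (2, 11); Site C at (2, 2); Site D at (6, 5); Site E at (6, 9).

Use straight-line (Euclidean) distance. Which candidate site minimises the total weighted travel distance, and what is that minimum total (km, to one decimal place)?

Site E, total 1634.6 km

Total weighted distance at each candidate:
  Site A (9, 1): total = 2336.6
  Site B (2, 11): total = 2310.4
  Site C (2, 2): total = 2256.9
  Site D (6, 5): total = 1740.8
  Site E (6, 9): total = 1634.6
Minimum is at Site E with total 1634.6 km.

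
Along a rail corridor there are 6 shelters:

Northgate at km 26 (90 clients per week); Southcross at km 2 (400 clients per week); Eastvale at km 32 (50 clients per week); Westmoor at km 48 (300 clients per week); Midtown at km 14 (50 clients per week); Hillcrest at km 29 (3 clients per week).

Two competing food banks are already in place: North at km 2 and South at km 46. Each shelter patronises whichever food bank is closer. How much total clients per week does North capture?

The indifferent point is the midpoint (2+46)/2 = 24; shelters left of it (closer to North at 2) go to North, those right go to South.
  Southcross at 2 (w=400) → North
  Midtown at 14 (w=50) → North
  Northgate at 26 (w=90) → South
  Hillcrest at 29 (w=3) → South
  Eastvale at 32 (w=50) → South
  Westmoor at 48 (w=300) → South
North captures 450; South captures 443.

450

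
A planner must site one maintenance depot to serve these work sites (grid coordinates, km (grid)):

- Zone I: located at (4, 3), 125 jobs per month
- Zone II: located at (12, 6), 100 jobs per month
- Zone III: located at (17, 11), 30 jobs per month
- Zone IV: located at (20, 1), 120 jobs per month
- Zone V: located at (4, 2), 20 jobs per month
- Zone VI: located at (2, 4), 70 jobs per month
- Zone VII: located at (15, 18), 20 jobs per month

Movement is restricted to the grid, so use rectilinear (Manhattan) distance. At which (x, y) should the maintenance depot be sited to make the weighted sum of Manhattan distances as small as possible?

Manhattan distance separates: Σwᵢ(|x−xᵢ|+|y−yᵢ|) = Σwᵢ|x−xᵢ| + Σwᵢ|y−yᵢ|, so x and y are optimised independently as 1-D weighted medians.
Total weight W = 485; half = 242.5.
x-coordinate, sorted with cumulative weight:
  x=2 (Zone VI, w=70) cum 70
  x=4 (Zone I, w=125) cum 195
  x=4 (Zone V, w=20) cum 215
  x=12 (Zone II, w=100) cum 315  ← median
  x=15 (Zone VII, w=20) cum 335
  x=17 (Zone III, w=30) cum 365
  x=20 (Zone IV, w=120) cum 485
⇒ x* = 12
y-coordinate, sorted with cumulative weight:
  y=1 (Zone IV, w=120) cum 120
  y=2 (Zone V, w=20) cum 140
  y=3 (Zone I, w=125) cum 265  ← median
  y=4 (Zone VI, w=70) cum 335
  y=6 (Zone II, w=100) cum 435
  y=11 (Zone III, w=30) cum 465
  y=18 (Zone VII, w=20) cum 485
⇒ y* = 3

(12, 3)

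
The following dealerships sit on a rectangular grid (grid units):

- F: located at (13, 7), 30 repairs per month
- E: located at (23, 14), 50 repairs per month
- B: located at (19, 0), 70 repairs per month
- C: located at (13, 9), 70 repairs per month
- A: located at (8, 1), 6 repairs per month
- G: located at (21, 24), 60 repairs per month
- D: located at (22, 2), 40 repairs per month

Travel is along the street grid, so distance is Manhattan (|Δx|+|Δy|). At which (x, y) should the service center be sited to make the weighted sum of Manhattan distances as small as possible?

Manhattan distance separates: Σwᵢ(|x−xᵢ|+|y−yᵢ|) = Σwᵢ|x−xᵢ| + Σwᵢ|y−yᵢ|, so x and y are optimised independently as 1-D weighted medians.
Total weight W = 326; half = 163.
x-coordinate, sorted with cumulative weight:
  x=8 (A, w=6) cum 6
  x=13 (F, w=30) cum 36
  x=13 (C, w=70) cum 106
  x=19 (B, w=70) cum 176  ← median
  x=21 (G, w=60) cum 236
  x=22 (D, w=40) cum 276
  x=23 (E, w=50) cum 326
⇒ x* = 19
y-coordinate, sorted with cumulative weight:
  y=0 (B, w=70) cum 70
  y=1 (A, w=6) cum 76
  y=2 (D, w=40) cum 116
  y=7 (F, w=30) cum 146
  y=9 (C, w=70) cum 216  ← median
  y=14 (E, w=50) cum 266
  y=24 (G, w=60) cum 326
⇒ y* = 9

(19, 9)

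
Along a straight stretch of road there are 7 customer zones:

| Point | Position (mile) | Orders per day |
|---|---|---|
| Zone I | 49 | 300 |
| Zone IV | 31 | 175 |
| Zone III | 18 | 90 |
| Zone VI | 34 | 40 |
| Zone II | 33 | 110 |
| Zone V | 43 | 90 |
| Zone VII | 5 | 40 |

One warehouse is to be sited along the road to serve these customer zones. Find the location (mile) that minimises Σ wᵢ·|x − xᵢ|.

For a sum of weighted absolute distances on a line, the optimum is the weighted median (not the mean). Total weight W = 845; half-weight = 422.5.
Sort by position and accumulate weight:
  mile 5 (Zone VII, w=40) → cum 40
  mile 18 (Zone III, w=90) → cum 130
  mile 31 (Zone IV, w=175) → cum 305
  mile 33 (Zone II, w=110) → cum 415
  mile 34 (Zone VI, w=40) → cum 455  ≥ 422.5 → median here
  mile 43 (Zone V, w=90) → cum 545
  mile 49 (Zone I, w=300) → cum 845
Optimal location: mile 34.

x = 34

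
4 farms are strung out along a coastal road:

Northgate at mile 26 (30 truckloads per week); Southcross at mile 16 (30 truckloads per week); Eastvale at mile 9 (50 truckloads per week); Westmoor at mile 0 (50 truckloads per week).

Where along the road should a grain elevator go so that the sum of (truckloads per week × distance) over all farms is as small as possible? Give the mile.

x = 9

For a sum of weighted absolute distances on a line, the optimum is the weighted median (not the mean). Total weight W = 160; half-weight = 80.
Sort by position and accumulate weight:
  mile 0 (Westmoor, w=50) → cum 50
  mile 9 (Eastvale, w=50) → cum 100  ≥ 80 → median here
  mile 16 (Southcross, w=30) → cum 130
  mile 26 (Northgate, w=30) → cum 160
Optimal location: mile 9.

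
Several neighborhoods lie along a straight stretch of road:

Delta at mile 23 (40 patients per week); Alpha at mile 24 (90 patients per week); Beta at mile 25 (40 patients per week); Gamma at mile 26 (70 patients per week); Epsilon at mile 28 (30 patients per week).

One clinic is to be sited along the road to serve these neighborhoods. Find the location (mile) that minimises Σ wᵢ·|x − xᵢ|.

For a sum of weighted absolute distances on a line, the optimum is the weighted median (not the mean). Total weight W = 270; half-weight = 135.
Sort by position and accumulate weight:
  mile 23 (Delta, w=40) → cum 40
  mile 24 (Alpha, w=90) → cum 130
  mile 25 (Beta, w=40) → cum 170  ≥ 135 → median here
  mile 26 (Gamma, w=70) → cum 240
  mile 28 (Epsilon, w=30) → cum 270
Optimal location: mile 25.

x = 25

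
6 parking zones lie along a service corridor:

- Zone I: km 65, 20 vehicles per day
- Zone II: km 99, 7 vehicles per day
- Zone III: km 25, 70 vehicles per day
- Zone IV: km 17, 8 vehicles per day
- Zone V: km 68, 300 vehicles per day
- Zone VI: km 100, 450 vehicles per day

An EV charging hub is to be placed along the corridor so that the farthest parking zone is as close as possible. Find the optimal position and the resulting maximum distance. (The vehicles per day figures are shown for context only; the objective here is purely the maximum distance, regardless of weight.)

The 1-center on a line is the midpoint of the two extreme points: leftmost at 17, rightmost at 100.
Optimal location = (17 + 100)/2 = 58.5; maximum distance = (100 − 17)/2 = 41.5.

location 58.5, max distance 41.5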